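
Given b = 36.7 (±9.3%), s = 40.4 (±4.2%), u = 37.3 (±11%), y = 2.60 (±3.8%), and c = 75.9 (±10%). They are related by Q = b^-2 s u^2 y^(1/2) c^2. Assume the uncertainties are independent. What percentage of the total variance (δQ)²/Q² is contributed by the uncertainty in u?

(δQ/Q)² = (-2·δb/b)² + (1·δs/s)² + (2·δu/u)² + (½·δy/y)² + (2·δc/c)²
  b term: (-2×0.0930)² = 0.0346
  s term: (1×0.0420)² = 0.00176
  u term: (2×0.110)² = 0.0484
  y term: (0.5×0.0380)² = 0.000361
  c term: (2×0.100)² = 0.0400
Total = 0.125. Share from u = 0.0484/0.125 = 0.387.

38.7%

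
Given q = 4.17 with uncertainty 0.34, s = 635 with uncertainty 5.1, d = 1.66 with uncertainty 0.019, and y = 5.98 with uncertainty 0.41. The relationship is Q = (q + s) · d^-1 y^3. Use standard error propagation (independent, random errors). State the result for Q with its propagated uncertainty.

Let u = q + s = 639. δu = √(δq² + δs²) = √(0.116 + 26.0) = 5.11, so δu/u = 0.00800.
Q is then a monomial in u, d, y:
δQ/Q = √((δu/u)² + (-1·δd/d)² + (3·δy/y)²) = √(6.39e-05 + 0.000131 + 0.0423) = 0.206
Q = 82300, so δQ = 0.206 × 82300 = 17000.

82300 ± 17000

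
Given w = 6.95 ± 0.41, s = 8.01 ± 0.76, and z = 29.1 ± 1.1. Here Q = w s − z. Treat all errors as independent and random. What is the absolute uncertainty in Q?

6.32

Let p = w·s = 55.7. δp/p = √((1·δw/w)² + (1·δs/s)²) = √(0.00348 + 0.00900) = 0.112, so δp = 6.22.
Q = p − z: δQ = √(δp² + δz²) = √(38.7 + 1.21) = 6.32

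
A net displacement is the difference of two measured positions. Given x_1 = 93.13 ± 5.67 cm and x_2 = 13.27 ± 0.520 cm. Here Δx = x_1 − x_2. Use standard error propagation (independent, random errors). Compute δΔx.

Sums and differences: (δΔx)² = Σ (cᵢ δxᵢ)².
  (δx_1)² = 32.1;  (δx_2)² = 0.270
δΔx = √(32.4) = 5.69 cm

5.69 cm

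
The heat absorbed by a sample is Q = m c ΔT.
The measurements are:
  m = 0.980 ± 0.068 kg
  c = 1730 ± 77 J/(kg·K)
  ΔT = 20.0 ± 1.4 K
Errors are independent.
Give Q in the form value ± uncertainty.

33900 ± 3670 J

Each factor contributes (exponent × relative error)² to (δQ/Q)²:
  (1·δm/m)² = (1×0.0694)² = 0.00481;  (1·δc/c)² = (1×0.0445)² = 0.00198;  (1·δΔT/ΔT)² = (1×0.0700)² = 0.00490
δQ/Q = √(0.0117) = 0.108
Q = 33900 J, so δQ = 0.108 × 33900 = 3670 J.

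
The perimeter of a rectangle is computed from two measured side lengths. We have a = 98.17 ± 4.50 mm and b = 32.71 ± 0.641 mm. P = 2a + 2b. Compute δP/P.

0.0347

Each term contributes (cᵢ δxᵢ)² to (δP)²:
  (2·δa)² = 81.0;  (2·δb)² = 1.64
δP = √(82.6) = 9.09 mm
P = 261.8 mm, so δP/P = 9.09/261.8 = 0.0347.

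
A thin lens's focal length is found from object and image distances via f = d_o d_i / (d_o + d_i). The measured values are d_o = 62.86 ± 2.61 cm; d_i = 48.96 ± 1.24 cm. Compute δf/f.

0.0231

∂f/∂d_o = (d_i/(d_o+d_i))² = 0.192;  ∂f/∂d_i = (d_o/(d_o+d_i))² = 0.316
δf = √((∂f/∂d_o · δd_o)² + (∂f/∂d_i · δd_i)²) = √(0.250 + 0.154) = 0.636 cm
f = 27.52 cm, so δf/f = 0.636/27.52 = 0.0231.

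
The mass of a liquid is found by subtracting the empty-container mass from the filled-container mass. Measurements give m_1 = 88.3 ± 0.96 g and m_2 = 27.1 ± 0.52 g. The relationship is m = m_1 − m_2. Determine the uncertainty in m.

Sums and differences: (δm)² = Σ (cᵢ δxᵢ)².
  (δm_1)² = 0.922;  (δm_2)² = 0.270
δm = √(1.19) = 1.09 g

1.09 g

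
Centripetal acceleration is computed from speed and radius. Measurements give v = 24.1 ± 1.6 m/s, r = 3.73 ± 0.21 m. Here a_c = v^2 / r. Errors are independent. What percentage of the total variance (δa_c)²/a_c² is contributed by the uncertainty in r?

15.2%

(δa_c/a_c)² = (2·δv/v)² + (-1·δr/r)²
  v term: (2×0.0664)² = 0.0176
  r term: (-1×0.0563)² = 0.00317
Total = 0.0208. Share from r = 0.00317/0.0208 = 0.152.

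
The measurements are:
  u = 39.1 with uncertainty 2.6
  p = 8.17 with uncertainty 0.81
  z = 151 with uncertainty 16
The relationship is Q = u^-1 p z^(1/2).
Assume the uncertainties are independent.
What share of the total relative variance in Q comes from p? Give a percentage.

57.6%

(δQ/Q)² = (-1·δu/u)² + (1·δp/p)² + (½·δz/z)²
  u term: (-1×0.0665)² = 0.00442
  p term: (1×0.0991)² = 0.00983
  z term: (0.5×0.106)² = 0.00281
Total = 0.0171. Share from p = 0.00983/0.0171 = 0.576.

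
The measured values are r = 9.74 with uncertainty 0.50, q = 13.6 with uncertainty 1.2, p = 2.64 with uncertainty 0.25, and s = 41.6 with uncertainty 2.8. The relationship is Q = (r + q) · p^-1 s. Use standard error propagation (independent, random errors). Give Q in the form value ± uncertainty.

368 ± 47.4

Let u = r + q = 23.3. δu = √(δr² + δq²) = √(0.250 + 1.44) = 1.30, so δu/u = 0.0557.
Q is then a monomial in u, p, s:
δQ/Q = √((δu/u)² + (-1·δp/p)² + (1·δs/s)²) = √(0.00310 + 0.00897 + 0.00453) = 0.129
Q = 368, so δQ = 0.129 × 368 = 47.4.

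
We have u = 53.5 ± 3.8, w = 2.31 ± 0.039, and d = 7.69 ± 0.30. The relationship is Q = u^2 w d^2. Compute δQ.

For a monomial Q ∝ u^2, w, d^2, fractional errors add in quadrature:
  (2·δu/u)² = (2×0.0710)² = 0.0202;  (1·δw/w)² = (1×0.0169)² = 0.000285;  (2·δd/d)² = (2×0.0390)² = 0.00609
δQ/Q = √(0.0266) = 0.163
Q = 3.91e+05, so δQ = 0.163 × 3.91e+05 = 63700.

63700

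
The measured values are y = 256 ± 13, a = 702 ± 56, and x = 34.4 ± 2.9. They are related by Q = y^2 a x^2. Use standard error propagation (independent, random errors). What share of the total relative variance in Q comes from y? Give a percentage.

(δQ/Q)² = (2·δy/y)² + (1·δa/a)² + (2·δx/x)²
  y term: (2×0.0508)² = 0.0103
  a term: (1×0.0798)² = 0.00636
  x term: (2×0.0843)² = 0.0284
Total = 0.0451. Share from y = 0.0103/0.0451 = 0.229.

22.9%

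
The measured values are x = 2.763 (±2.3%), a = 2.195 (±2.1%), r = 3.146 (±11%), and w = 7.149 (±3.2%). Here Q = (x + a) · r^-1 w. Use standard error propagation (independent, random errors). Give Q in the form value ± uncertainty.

Let u = x + a = 4.958. δu = √(δx² + δa²) = √(0.00404 + 0.00212) = 0.0785, so δu/u = 0.0158.
Q is then a monomial in u, r, w:
δQ/Q = √((δu/u)² + (-1·δr/r)² + (1·δw/w)²) = √(0.000251 + 0.0121 + 0.00102) = 0.116
Q = 11.27, so δQ = 0.116 × 11.27 = 1.30.

11.27 ± 1.30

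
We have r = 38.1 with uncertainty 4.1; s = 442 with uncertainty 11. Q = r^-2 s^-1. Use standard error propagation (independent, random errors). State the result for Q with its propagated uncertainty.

(1.56 ± 0.338) × 10^-6

Q is a product of powers, so relative uncertainties combine in quadrature:
  (-2·δr/r)² = (-2×0.108)² = 0.0463;  (-1·δs/s)² = (-1×0.0249)² = 0.000619
δQ/Q = √(0.0469) = 0.217
Q = 1.56e-06, so δQ = 0.217 × 1.56e-06 = 3.38e-07.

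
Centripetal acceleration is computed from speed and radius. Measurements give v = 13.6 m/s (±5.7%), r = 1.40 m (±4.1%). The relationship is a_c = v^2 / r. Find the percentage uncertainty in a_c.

a_c is a product of powers, so relative uncertainties combine in quadrature:
  (2·δv/v)² = (2×0.0570)² = 0.0130;  (-1·δr/r)² = (-1×0.0410)² = 0.00168
δa_c/a_c = √(0.0147) = 0.121

12.1%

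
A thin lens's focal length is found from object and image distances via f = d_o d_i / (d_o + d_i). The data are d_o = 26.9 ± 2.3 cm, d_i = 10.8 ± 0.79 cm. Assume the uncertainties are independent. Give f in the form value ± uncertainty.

7.71 ± 0.444 cm

∂f/∂d_o = (d_i/(d_o+d_i))² = 0.0821;  ∂f/∂d_i = (d_o/(d_o+d_i))² = 0.509
δf = √((∂f/∂d_o · δd_o)² + (∂f/∂d_i · δd_i)²) = √(0.0356 + 0.162) = 0.444 cm
f = 7.71 cm.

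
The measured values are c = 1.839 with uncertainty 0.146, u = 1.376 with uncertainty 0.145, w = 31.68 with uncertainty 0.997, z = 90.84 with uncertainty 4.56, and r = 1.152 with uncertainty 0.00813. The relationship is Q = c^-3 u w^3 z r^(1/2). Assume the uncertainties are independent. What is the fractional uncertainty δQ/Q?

For a monomial Q ∝ c^-3, u, w^3, z, r^(1/2), fractional errors add in quadrature:
  (-3·δc/c)² = (-3×0.0794)² = 0.0567;  (1·δu/u)² = (1×0.105)² = 0.0111;  (3·δw/w)² = (3×0.0315)² = 0.00891;  (1·δz/z)² = (1×0.0502)² = 0.00252;  (½·δr/r)² = (0.5×0.00706)² = 1.25e-05
δQ/Q = √(0.0793) = 0.282

0.282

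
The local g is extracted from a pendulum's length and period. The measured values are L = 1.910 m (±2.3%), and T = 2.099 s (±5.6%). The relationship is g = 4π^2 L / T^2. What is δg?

1.96 m/s^2

Each factor contributes (exponent × relative error)² to (δg/g)²:
  (1·δL/L)² = (1×0.0230)² = 0.000529;  (-2·δT/T)² = (-2×0.0560)² = 0.0125
δg/g = √(0.0131) = 0.114
g = 17.11 m/s^2, so δg = 0.114 × 17.11 = 1.96 m/s^2.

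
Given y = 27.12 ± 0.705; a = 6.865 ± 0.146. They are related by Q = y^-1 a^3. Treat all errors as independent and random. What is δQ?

Products/powers → add relative errors in quadrature, weighted by exponent:
  (-1·δy/y)² = (-1×0.0260)² = 0.000676;  (3·δa/a)² = (3×0.0213)² = 0.00407
δQ/Q = √(0.00475) = 0.0689
Q = 11.93, so δQ = 0.0689 × 11.93 = 0.822.

0.822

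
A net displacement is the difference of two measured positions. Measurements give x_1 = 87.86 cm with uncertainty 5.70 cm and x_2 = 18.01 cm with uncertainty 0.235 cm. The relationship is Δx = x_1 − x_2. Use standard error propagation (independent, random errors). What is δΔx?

Δx is a linear combination, so absolute uncertainties add in quadrature:
  (δx_1)² = 32.5;  (δx_2)² = 0.0552
δΔx = √(32.5) = 5.70 cm

5.70 cm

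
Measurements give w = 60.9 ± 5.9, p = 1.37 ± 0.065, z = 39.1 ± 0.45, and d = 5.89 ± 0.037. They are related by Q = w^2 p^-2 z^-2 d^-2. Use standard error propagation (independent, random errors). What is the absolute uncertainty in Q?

Q is a product of powers, so relative uncertainties combine in quadrature:
  (2·δw/w)² = (2×0.0969)² = 0.0375;  (-2·δp/p)² = (-2×0.0474)² = 0.00900;  (-2·δz/z)² = (-2×0.0115)² = 0.000530;  (-2·δd/d)² = (-2×0.00628)² = 0.000158
δQ/Q = √(0.0472) = 0.217
Q = 0.0373, so δQ = 0.217 × 0.0373 = 0.00810.

0.00810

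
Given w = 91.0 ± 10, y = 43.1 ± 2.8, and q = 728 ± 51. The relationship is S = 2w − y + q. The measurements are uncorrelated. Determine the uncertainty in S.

54.9

S is a linear combination, so absolute uncertainties add in quadrature:
  (2·δw)² = 400;  (δy)² = 7.84;  (δq)² = 2600
δS = √(3010) = 54.9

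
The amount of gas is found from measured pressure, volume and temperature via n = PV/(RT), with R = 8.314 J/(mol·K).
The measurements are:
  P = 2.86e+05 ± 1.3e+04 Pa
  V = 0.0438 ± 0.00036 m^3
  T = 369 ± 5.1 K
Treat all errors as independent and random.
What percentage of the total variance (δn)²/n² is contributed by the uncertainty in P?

(δn/n)² = (1·δP/P)² + (1·δV/V)² + (-1·δT/T)²
  P term: (1×0.0455)² = 0.00207
  V term: (1×0.00822)² = 6.76e-05
  T term: (-1×0.0138)² = 0.000191
Total = 0.00232. Share from P = 0.00207/0.00232 = 0.889.

88.9%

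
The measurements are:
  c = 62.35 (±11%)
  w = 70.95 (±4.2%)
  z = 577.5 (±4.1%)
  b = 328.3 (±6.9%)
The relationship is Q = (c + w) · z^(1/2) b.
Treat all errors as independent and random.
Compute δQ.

96000

Let u = c + w = 133.3. δu = √(δc² + δw²) = √(47.0 + 8.88) = 7.48, so δu/u = 0.0561.
Q is then a monomial in u, z, b:
δQ/Q = √((δu/u)² + (½·δz/z)² + (1·δb/b)²) = √(0.00315 + 0.000420 + 0.00476) = 0.0913
Q = 1.052e+06, so δQ = 0.0913 × 1.052e+06 = 96000.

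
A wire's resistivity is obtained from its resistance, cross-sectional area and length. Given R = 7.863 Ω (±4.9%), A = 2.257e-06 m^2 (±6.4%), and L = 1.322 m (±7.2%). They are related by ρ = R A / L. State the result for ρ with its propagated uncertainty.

(1.342 ± 0.145) × 10^-5 Ω·m

Products/powers → add relative errors in quadrature, weighted by exponent:
  (1·δR/R)² = (1×0.0490)² = 0.00240;  (1·δA/A)² = (1×0.0640)² = 0.00410;  (-1·δL/L)² = (-1×0.0720)² = 0.00518
δρ/ρ = √(0.0117) = 0.108
ρ = 1.342e-05 Ω·m, so δρ = 0.108 × 1.342e-05 = 1.45e-06 Ω·m.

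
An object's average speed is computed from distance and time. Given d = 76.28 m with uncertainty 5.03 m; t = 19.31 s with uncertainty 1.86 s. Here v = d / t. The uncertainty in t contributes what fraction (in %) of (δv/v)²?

(δv/v)² = (1·δd/d)² + (-1·δt/t)²
  d term: (1×0.0659)² = 0.00435
  t term: (-1×0.0963)² = 0.00928
Total = 0.0136. Share from t = 0.00928/0.0136 = 0.681.

68.1%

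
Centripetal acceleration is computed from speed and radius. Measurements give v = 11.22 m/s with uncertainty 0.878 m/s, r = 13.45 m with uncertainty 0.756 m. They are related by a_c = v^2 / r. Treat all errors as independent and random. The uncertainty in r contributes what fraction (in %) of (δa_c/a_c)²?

11.4%

(δa_c/a_c)² = (2·δv/v)² + (-1·δr/r)²
  v term: (2×0.0783)² = 0.0245
  r term: (-1×0.0562)² = 0.00316
Total = 0.0277. Share from r = 0.00316/0.0277 = 0.114.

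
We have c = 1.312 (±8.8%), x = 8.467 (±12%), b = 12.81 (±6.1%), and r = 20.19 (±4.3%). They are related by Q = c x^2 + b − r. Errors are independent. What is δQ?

Let p = c·x^2 = 94.06. δp/p = √((1·δc/c)² + (2·δx/x)²) = √(0.00774 + 0.0576) = 0.256, so δp = 24.0.
Q = p + b − r: δQ = √(δp² + δb² + δr²) = √(578 + 0.611 + 0.754) = 24.1

24.1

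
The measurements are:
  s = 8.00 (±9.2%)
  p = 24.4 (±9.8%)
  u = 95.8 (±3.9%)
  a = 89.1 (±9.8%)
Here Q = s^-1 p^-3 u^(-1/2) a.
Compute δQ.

2.54e-05

Q is a product of powers, so relative uncertainties combine in quadrature:
  (-1·δs/s)² = (-1×0.0920)² = 0.00846;  (-3·δp/p)² = (-3×0.0980)² = 0.0864;  (−½·δu/u)² = (-0.5×0.0390)² = 0.000380;  (1·δa/a)² = (1×0.0980)² = 0.00960
δQ/Q = √(0.105) = 0.324
Q = 7.83e-05, so δQ = 0.324 × 7.83e-05 = 2.54e-05.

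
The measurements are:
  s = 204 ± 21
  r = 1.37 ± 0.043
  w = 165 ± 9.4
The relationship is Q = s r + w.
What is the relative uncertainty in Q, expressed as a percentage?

Let p = s·r = 279. δp/p = √((1·δs/s)² + (1·δr/r)²) = √(0.0106 + 0.000985) = 0.108, so δp = 30.1.
Q = p + w: δQ = √(δp² + δw²) = √(905 + 88.4) = 31.5
Q = 444, so δQ/Q = 31.5/444 = 0.0709.

7.09%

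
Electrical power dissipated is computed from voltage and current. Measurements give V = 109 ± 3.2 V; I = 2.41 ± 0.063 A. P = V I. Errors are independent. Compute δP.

For a monomial P ∝ V, I, fractional errors add in quadrature:
  (1·δV/V)² = (1×0.0294)² = 0.000862;  (1·δI/I)² = (1×0.0261)² = 0.000683
δP/P = √(0.00155) = 0.0393
P = 263 W, so δP = 0.0393 × 263 = 10.3 W.

10.3 W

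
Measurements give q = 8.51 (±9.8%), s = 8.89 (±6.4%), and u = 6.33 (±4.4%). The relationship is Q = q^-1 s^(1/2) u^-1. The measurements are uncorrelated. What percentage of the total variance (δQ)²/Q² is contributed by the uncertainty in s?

(δQ/Q)² = (-1·δq/q)² + (½·δs/s)² + (-1·δu/u)²
  q term: (-1×0.0980)² = 0.00960
  s term: (0.5×0.0640)² = 0.00102
  u term: (-1×0.0440)² = 0.00194
Total = 0.0126. Share from s = 0.00102/0.0126 = 0.0815.

8.15%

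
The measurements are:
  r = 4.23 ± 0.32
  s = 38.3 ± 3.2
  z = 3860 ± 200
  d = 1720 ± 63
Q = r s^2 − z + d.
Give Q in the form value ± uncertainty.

4060 ± 1160

Let p = r·s^2 = 6200. δp/p = √((1·δr/r)² + (2·δs/s)²) = √(0.00572 + 0.0279) = 0.183, so δp = 1140.
Q = p − z + d: δQ = √(δp² + δz² + δd²) = √(1.3e+06 + 40000 + 3970) = 1160
Q = 4060.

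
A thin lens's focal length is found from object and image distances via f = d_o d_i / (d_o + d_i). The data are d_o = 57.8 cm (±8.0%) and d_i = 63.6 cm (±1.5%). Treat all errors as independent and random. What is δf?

∂f/∂d_o = (d_i/(d_o+d_i))² = 0.274;  ∂f/∂d_i = (d_o/(d_o+d_i))² = 0.227
δf = √((∂f/∂d_o · δd_o)² + (∂f/∂d_i · δd_i)²) = √(1.61 + 0.0468) = 1.29 cm

1.29 cm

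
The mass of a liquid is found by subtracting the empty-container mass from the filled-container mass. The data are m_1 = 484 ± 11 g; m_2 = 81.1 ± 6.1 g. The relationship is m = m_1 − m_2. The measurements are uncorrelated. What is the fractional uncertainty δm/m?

Sums and differences: (δm)² = Σ (cᵢ δxᵢ)².
  (δm_1)² = 121;  (δm_2)² = 37.2
δm = √(158) = 12.6 g
m = 403 g, so δm/m = 12.6/403 = 0.0312.

0.0312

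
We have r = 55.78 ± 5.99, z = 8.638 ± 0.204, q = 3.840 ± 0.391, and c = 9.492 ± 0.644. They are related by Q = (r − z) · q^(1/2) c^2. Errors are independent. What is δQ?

1600

Let u = r − z = 47.14. δu = √(δr² + δz²) = √(35.9 + 0.0416) = 5.99, so δu/u = 0.127.
Q is then a monomial in u, q, c:
δQ/Q = √((δu/u)² + (½·δq/q)² + (2·δc/c)²) = √(0.0162 + 0.00259 + 0.0184) = 0.193
Q = 8323, so δQ = 0.193 × 8323 = 1600.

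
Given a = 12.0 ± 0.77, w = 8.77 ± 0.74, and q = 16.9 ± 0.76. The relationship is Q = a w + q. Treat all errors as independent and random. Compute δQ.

11.2

Let p = a·w = 105. δp/p = √((1·δa/a)² + (1·δw/w)²) = √(0.00412 + 0.00712) = 0.106, so δp = 11.2.
Q = p + q: δQ = √(δp² + δq²) = √(124 + 0.578) = 11.2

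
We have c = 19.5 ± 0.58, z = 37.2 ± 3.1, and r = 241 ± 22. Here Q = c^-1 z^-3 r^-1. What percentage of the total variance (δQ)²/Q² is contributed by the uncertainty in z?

(δQ/Q)² = (-1·δc/c)² + (-3·δz/z)² + (-1·δr/r)²
  c term: (-1×0.0297)² = 0.000885
  z term: (-3×0.0833)² = 0.0625
  r term: (-1×0.0913)² = 0.00833
Total = 0.0717. Share from z = 0.0625/0.0717 = 0.871.

87.1%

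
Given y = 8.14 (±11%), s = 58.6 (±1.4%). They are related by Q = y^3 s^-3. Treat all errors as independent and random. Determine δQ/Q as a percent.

Since Q is a product/quotient, work with relative uncertainties:
  (3·δy/y)² = (3×0.110)² = 0.109;  (-3·δs/s)² = (-3×0.0140)² = 0.00176
δQ/Q = √(0.111) = 0.333

33.3%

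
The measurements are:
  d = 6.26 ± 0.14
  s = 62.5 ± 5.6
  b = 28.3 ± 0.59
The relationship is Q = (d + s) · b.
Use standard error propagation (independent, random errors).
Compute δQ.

Let u = d + s = 68.8. δu = √(δd² + δs²) = √(0.0196 + 31.4) = 5.60, so δu/u = 0.0815.
Q is then a monomial in u, b:
δQ/Q = √((δu/u)² + (1·δb/b)²) = √(0.00664 + 0.000435) = 0.0841
Q = 1950, so δQ = 0.0841 × 1950 = 164.

164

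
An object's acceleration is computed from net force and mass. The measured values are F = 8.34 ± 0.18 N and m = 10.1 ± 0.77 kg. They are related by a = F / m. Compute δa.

0.0654 m/s^2

Since a is a product/quotient, work with relative uncertainties:
  (1·δF/F)² = (1×0.0216)² = 0.000466;  (-1·δm/m)² = (-1×0.0762)² = 0.00581
δa/a = √(0.00628) = 0.0792
a = 0.826 m/s^2, so δa = 0.0792 × 0.826 = 0.0654 m/s^2.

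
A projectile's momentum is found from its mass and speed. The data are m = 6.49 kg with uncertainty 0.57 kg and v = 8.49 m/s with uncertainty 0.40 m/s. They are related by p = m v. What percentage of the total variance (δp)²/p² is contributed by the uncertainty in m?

(δp/p)² = (1·δm/m)² + (1·δv/v)²
  m term: (1×0.0878)² = 0.00771
  v term: (1×0.0471)² = 0.00222
Total = 0.00993. Share from m = 0.00771/0.00993 = 0.777.

77.7%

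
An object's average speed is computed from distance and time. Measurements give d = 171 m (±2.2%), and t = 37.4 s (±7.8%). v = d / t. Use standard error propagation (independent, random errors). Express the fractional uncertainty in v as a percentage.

v is a product of powers, so relative uncertainties combine in quadrature:
  (1·δd/d)² = (1×0.0220)² = 0.000484;  (-1·δt/t)² = (-1×0.0780)² = 0.00608
δv/v = √(0.00657) = 0.0810

8.10%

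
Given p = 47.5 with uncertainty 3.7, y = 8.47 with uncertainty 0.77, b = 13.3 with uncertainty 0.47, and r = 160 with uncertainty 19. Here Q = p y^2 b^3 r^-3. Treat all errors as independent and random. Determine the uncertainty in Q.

0.824

Q is a product of powers, so relative uncertainties combine in quadrature:
  (1·δp/p)² = (1×0.0779)² = 0.00607;  (2·δy/y)² = (2×0.0909)² = 0.0331;  (3·δb/b)² = (3×0.0353)² = 0.0112;  (-3·δr/r)² = (-3×0.119)² = 0.127
δQ/Q = √(0.177) = 0.421
Q = 1.96, so δQ = 0.421 × 1.96 = 0.824.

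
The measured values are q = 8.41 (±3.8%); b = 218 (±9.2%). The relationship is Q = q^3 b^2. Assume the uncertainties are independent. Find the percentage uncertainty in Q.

21.6%

For a monomial Q ∝ q^3, b^2, fractional errors add in quadrature:
  (3·δq/q)² = (3×0.0380)² = 0.0130;  (2·δb/b)² = (2×0.0920)² = 0.0339
δQ/Q = √(0.0469) = 0.216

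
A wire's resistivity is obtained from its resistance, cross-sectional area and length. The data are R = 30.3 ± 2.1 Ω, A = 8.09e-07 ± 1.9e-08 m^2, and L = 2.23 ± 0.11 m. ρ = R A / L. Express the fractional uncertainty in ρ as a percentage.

8.83%

Each factor contributes (exponent × relative error)² to (δρ/ρ)²:
  (1·δR/R)² = (1×0.0693)² = 0.00480;  (1·δA/A)² = (1×0.0235)² = 0.000552;  (-1·δL/L)² = (-1×0.0493)² = 0.00243
δρ/ρ = √(0.00779) = 0.0883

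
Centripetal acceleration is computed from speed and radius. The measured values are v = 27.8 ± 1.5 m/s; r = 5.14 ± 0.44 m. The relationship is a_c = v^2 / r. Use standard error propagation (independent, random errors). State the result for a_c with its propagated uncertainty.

Since a_c is a product/quotient, work with relative uncertainties:
  (2·δv/v)² = (2×0.0540)² = 0.0116;  (-1·δr/r)² = (-1×0.0856)² = 0.00733
δa_c/a_c = √(0.0190) = 0.138
a_c = 150 m/s^2, so δa_c = 0.138 × 150 = 20.7 m/s^2.

150 ± 20.7 m/s^2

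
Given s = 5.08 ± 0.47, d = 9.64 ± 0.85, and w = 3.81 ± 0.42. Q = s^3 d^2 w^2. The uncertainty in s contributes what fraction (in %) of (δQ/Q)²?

49.1%

(δQ/Q)² = (3·δs/s)² + (2·δd/d)² + (2·δw/w)²
  s term: (3×0.0925)² = 0.0770
  d term: (2×0.0882)² = 0.0311
  w term: (2×0.110)² = 0.0486
Total = 0.157. Share from s = 0.0770/0.157 = 0.491.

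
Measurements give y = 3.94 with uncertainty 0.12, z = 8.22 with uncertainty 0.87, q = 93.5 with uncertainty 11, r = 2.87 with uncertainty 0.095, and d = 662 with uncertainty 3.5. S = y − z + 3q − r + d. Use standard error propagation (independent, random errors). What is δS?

33.2

Absolute uncertainties add in quadrature for a linear combination:
  (δy)² = 0.0144;  (δz)² = 0.757;  (3·δq)² = 1090;  (δr)² = 0.00903;  (δd)² = 12.2
δS = √(1100) = 33.2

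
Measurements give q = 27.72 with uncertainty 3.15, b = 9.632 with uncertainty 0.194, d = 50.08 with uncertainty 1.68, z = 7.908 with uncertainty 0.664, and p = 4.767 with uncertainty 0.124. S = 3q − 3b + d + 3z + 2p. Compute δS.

S is a linear combination, so absolute uncertainties add in quadrature:
  (3·δq)² = 89.3;  (3·δb)² = 0.339;  (δd)² = 2.82;  (3·δz)² = 3.97;  (2·δp)² = 0.0615
δS = √(96.5) = 9.82

9.82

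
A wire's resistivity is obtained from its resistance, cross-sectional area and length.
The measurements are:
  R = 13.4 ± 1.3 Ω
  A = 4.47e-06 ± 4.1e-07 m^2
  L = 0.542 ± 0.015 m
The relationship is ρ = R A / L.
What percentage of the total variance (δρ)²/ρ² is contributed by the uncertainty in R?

50.6%

(δρ/ρ)² = (1·δR/R)² + (1·δA/A)² + (-1·δL/L)²
  R term: (1×0.0970)² = 0.00941
  A term: (1×0.0917)² = 0.00841
  L term: (-1×0.0277)² = 0.000766
Total = 0.0186. Share from R = 0.00941/0.0186 = 0.506.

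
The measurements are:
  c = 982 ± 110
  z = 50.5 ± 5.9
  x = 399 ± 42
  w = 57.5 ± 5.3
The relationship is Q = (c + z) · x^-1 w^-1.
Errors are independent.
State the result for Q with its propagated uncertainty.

Let u = c + z = 1030. δu = √(δc² + δz²) = √(12100 + 34.8) = 110, so δu/u = 0.107.
Q is then a monomial in u, x, w:
δQ/Q = √((δu/u)² + (-1·δx/x)² + (-1·δw/w)²) = √(0.0114 + 0.0111 + 0.00850) = 0.176
Q = 0.0450, so δQ = 0.176 × 0.0450 = 0.00792.

0.0450 ± 0.00792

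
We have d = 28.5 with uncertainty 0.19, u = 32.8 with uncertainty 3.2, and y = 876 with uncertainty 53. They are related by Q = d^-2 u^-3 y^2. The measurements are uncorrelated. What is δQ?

Products/powers → add relative errors in quadrature, weighted by exponent:
  (-2·δd/d)² = (-2×0.00667)² = 0.000178;  (-3·δu/u)² = (-3×0.0976)² = 0.0857;  (2·δy/y)² = (2×0.0605)² = 0.0146
δQ/Q = √(0.100) = 0.317
Q = 0.0268, so δQ = 0.317 × 0.0268 = 0.00849.

0.00849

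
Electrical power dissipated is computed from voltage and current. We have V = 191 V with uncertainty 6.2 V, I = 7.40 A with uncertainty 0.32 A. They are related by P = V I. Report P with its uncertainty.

For a monomial P ∝ V, I, fractional errors add in quadrature:
  (1·δV/V)² = (1×0.0325)² = 0.00105;  (1·δI/I)² = (1×0.0432)² = 0.00187
δP/P = √(0.00292) = 0.0541
P = 1410 W, so δP = 0.0541 × 1410 = 76.4 W.

1410 ± 76.4 W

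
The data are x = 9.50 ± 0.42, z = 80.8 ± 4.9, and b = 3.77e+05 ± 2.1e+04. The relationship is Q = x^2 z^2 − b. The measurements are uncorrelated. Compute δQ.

Let p = x^2·z^2 = 5.89e+05. δp/p = √((2·δx/x)² + (2·δz/z)²) = √(0.00782 + 0.0147) = 0.150, so δp = 88400.
Q = p − b: δQ = √(δp² + δb²) = √(7.82e+09 + 4.41e+08) = 90900

90900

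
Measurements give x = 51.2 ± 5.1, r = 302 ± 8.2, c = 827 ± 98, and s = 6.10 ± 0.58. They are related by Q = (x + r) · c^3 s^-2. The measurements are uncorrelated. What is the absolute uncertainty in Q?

Let u = x + r = 353. δu = √(δx² + δr²) = √(26.0 + 67.2) = 9.66, so δu/u = 0.0273.
Q is then a monomial in u, c, s:
δQ/Q = √((δu/u)² + (3·δc/c)² + (-2·δs/s)²) = √(0.000747 + 0.126 + 0.0362) = 0.404
Q = 5.37e+09, so δQ = 0.404 × 5.37e+09 = 2.17e+09.

2.17e+09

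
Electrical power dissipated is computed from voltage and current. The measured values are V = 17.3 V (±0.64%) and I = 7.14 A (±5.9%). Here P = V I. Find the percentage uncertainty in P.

5.93%

Since P is a product/quotient, work with relative uncertainties:
  (1·δV/V)² = (1×0.00640)² = 4.1e-05;  (1·δI/I)² = (1×0.0590)² = 0.00348
δP/P = √(0.00352) = 0.0593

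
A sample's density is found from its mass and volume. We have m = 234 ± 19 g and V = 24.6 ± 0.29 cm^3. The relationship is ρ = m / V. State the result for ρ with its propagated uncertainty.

Each factor contributes (exponent × relative error)² to (δρ/ρ)²:
  (1·δm/m)² = (1×0.0812)² = 0.00659;  (-1·δV/V)² = (-1×0.0118)² = 0.000139
δρ/ρ = √(0.00673) = 0.0820
ρ = 9.51 g/cm^3, so δρ = 0.0820 × 9.51 = 0.780 g/cm^3.

9.51 ± 0.780 g/cm^3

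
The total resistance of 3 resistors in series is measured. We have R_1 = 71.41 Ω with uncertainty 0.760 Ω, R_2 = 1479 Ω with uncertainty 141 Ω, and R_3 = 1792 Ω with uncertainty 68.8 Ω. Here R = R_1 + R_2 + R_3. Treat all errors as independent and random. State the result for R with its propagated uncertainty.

For a sum/difference, combine absolute errors in quadrature:
  (δR_1)² = 0.578;  (δR_2)² = 19900;  (δR_3)² = 4730
δR = √(24600) = 157 Ω
R = 3342 Ω.

3342 ± 157 Ω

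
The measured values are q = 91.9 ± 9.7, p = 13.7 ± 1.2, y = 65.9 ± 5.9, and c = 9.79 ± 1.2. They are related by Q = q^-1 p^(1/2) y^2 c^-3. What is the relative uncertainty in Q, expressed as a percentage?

Products/powers → add relative errors in quadrature, weighted by exponent:
  (-1·δq/q)² = (-1×0.106)² = 0.0111;  (½·δp/p)² = (0.5×0.0876)² = 0.00192;  (2·δy/y)² = (2×0.0895)² = 0.0321;  (-3·δc/c)² = (-3×0.123)² = 0.135
δQ/Q = √(0.180) = 0.425

42.5%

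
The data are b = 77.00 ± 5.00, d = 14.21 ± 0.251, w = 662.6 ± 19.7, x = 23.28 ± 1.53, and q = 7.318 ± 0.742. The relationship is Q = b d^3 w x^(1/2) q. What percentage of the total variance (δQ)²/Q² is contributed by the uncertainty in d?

(δQ/Q)² = (1·δb/b)² + (3·δd/d)² + (1·δw/w)² + (½·δx/x)² + (1·δq/q)²
  b term: (1×0.0649)² = 0.00422
  d term: (3×0.0177)² = 0.00281
  w term: (1×0.0297)² = 0.000884
  x term: (0.5×0.0657)² = 0.00108
  q term: (1×0.101)² = 0.0103
Total = 0.0193. Share from d = 0.00281/0.0193 = 0.146.

14.6%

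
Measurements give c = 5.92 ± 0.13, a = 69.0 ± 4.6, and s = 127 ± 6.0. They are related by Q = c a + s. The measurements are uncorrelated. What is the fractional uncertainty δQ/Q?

Let p = c·a = 408. δp/p = √((1·δc/c)² + (1·δa/a)²) = √(0.000482 + 0.00444) = 0.0702, so δp = 28.7.
Q = p + s: δQ = √(δp² + δs²) = √(822 + 36.0) = 29.3
Q = 535, so δQ/Q = 29.3/535 = 0.0547.

0.0547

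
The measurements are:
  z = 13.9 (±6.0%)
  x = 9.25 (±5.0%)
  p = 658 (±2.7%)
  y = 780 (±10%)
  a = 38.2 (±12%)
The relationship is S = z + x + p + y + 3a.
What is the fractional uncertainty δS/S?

0.0515

Sums and differences: (δS)² = Σ (cᵢ δxᵢ)².
  (δz)² = 0.696;  (δx)² = 0.214;  (δp)² = 316;  (δy)² = 6080;  (3·δa)² = 189
δS = √(6590) = 81.2
S = 1580, so δS/S = 81.2/1580 = 0.0515.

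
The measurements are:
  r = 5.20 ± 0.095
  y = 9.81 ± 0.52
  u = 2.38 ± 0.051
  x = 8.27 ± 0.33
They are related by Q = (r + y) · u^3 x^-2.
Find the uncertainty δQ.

0.321

Let w = r + y = 15.0. δw = √(δr² + δy²) = √(0.00903 + 0.270) = 0.529, so δw/w = 0.0352.
Q is then a monomial in w, u, x:
δQ/Q = √((δw/w)² + (3·δu/u)² + (-2·δx/x)²) = √(0.00124 + 0.00413 + 0.00637) = 0.108
Q = 2.96, so δQ = 0.108 × 2.96 = 0.321.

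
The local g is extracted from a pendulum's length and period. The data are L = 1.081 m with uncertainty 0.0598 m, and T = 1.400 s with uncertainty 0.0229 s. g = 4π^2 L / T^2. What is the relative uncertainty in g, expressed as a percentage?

Products/powers → add relative errors in quadrature, weighted by exponent:
  (1·δL/L)² = (1×0.0553)² = 0.00306;  (-2·δT/T)² = (-2×0.0164)² = 0.00107
δg/g = √(0.00413) = 0.0643

6.43%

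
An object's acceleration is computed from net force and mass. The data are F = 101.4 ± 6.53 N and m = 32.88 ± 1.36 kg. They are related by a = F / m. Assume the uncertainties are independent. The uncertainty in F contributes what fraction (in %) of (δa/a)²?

(δa/a)² = (1·δF/F)² + (-1·δm/m)²
  F term: (1×0.0644)² = 0.00415
  m term: (-1×0.0414)² = 0.00171
Total = 0.00586. Share from F = 0.00415/0.00586 = 0.708.

70.8%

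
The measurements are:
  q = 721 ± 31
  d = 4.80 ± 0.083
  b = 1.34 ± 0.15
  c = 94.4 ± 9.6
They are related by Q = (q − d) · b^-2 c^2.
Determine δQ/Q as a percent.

Let u = q − d = 716. δu = √(δq² + δd²) = √(961 + 0.00689) = 31.0, so δu/u = 0.0433.
Q is then a monomial in u, b, c:
δQ/Q = √((δu/u)² + (-2·δb/b)² + (2·δc/c)²) = √(0.00187 + 0.0501 + 0.0414) = 0.306

30.6%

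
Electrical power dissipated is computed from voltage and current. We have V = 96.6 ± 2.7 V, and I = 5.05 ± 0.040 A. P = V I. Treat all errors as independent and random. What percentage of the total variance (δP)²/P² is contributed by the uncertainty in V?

92.6%

(δP/P)² = (1·δV/V)² + (1·δI/I)²
  V term: (1×0.0280)² = 0.000781
  I term: (1×0.00792)² = 6.27e-05
Total = 0.000844. Share from V = 0.000781/0.000844 = 0.926.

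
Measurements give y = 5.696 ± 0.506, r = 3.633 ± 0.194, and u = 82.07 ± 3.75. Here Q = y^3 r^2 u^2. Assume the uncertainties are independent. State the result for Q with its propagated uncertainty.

(1.643 ± 0.495) × 10^7

Q is a product of powers, so relative uncertainties combine in quadrature:
  (3·δy/y)² = (3×0.0888)² = 0.0710;  (2·δr/r)² = (2×0.0534)² = 0.0114;  (2·δu/u)² = (2×0.0457)² = 0.00835
δQ/Q = √(0.0908) = 0.301
Q = 1.643e+07, so δQ = 0.301 × 1.643e+07 = 4.95e+06.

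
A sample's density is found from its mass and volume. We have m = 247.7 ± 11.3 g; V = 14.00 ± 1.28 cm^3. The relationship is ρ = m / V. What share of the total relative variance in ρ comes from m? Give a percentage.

(δρ/ρ)² = (1·δm/m)² + (-1·δV/V)²
  m term: (1×0.0456)² = 0.00208
  V term: (-1×0.0914)² = 0.00836
Total = 0.0104. Share from m = 0.00208/0.0104 = 0.199.

19.9%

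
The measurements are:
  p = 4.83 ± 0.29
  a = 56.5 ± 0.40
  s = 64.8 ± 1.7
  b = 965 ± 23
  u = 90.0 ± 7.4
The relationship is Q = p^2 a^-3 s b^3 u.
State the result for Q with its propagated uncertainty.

(6.78 ± 1.12) × 10^8

Relative error in a monomial: (δQ/Q)² = Σ (nᵢ · δxᵢ/xᵢ)².
  (2·δp/p)² = (2×0.0600)² = 0.0144;  (-3·δa/a)² = (-3×0.00708)² = 0.000451;  (1·δs/s)² = (1×0.0262)² = 0.000688;  (3·δb/b)² = (3×0.0238)² = 0.00511;  (1·δu/u)² = (1×0.0822)² = 0.00676
δQ/Q = √(0.0274) = 0.166
Q = 6.78e+08, so δQ = 0.166 × 6.78e+08 = 1.12e+08.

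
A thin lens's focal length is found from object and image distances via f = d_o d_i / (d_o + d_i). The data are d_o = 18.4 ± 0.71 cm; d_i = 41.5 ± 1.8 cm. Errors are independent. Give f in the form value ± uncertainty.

∂f/∂d_o = (d_i/(d_o+d_i))² = 0.480;  ∂f/∂d_i = (d_o/(d_o+d_i))² = 0.0944
δf = √((∂f/∂d_o · δd_o)² + (∂f/∂d_i · δd_i)²) = √(0.116 + 0.0288) = 0.381 cm
f = 12.7 cm.

12.7 ± 0.381 cm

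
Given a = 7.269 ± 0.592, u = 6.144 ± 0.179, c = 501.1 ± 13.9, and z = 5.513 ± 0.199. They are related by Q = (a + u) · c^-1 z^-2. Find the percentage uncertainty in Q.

Let w = a + u = 13.41. δw = √(δa² + δu²) = √(0.350 + 0.0320) = 0.618, so δw/w = 0.0461.
Q is then a monomial in w, c, z:
δQ/Q = √((δw/w)² + (-1·δc/c)² + (-2·δz/z)²) = √(0.00213 + 0.000769 + 0.00521) = 0.0900

9.00%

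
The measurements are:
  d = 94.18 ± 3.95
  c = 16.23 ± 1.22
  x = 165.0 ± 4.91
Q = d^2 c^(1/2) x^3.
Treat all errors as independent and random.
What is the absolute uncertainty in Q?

2.06e+10

Q is a product of powers, so relative uncertainties combine in quadrature:
  (2·δd/d)² = (2×0.0419)² = 0.00704;  (½·δc/c)² = (0.5×0.0752)² = 0.00141;  (3·δx/x)² = (3×0.0298)² = 0.00797
δQ/Q = √(0.0164) = 0.128
Q = 1.605e+11, so δQ = 0.128 × 1.605e+11 = 2.06e+10.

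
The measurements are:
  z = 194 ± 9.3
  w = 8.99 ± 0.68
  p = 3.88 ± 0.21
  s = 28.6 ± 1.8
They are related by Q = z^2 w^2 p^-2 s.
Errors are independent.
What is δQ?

1.26e+06

For a monomial Q ∝ z^2, w^2, p^-2, s, fractional errors add in quadrature:
  (2·δz/z)² = (2×0.0479)² = 0.00919;  (2·δw/w)² = (2×0.0756)² = 0.0229;  (-2·δp/p)² = (-2×0.0541)² = 0.0117;  (1·δs/s)² = (1×0.0629)² = 0.00396
δQ/Q = √(0.0478) = 0.219
Q = 5.78e+06, so δQ = 0.219 × 5.78e+06 = 1.26e+06.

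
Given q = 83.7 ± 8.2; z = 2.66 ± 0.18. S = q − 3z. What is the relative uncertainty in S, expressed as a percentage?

10.9%

Each term contributes (cᵢ δxᵢ)² to (δS)²:
  (δq)² = 67.2;  (3·δz)² = 0.292
δS = √(67.5) = 8.22
S = 75.7, so δS/S = 8.22/75.7 = 0.109.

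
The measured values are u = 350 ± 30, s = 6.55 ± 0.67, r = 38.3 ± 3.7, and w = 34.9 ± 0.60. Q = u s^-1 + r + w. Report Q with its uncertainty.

127 ± 8.06

Let p = u·s^-1 = 53.4. δp/p = √((1·δu/u)² + (-1·δs/s)²) = √(0.00735 + 0.0105) = 0.133, so δp = 7.13.
Q = p + r + w: δQ = √(δp² + δr² + δw²) = √(50.9 + 13.7 + 0.360) = 8.06
Q = 127.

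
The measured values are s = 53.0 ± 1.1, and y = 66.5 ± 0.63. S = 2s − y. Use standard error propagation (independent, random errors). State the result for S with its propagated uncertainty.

Each term contributes (cᵢ δxᵢ)² to (δS)²:
  (2·δs)² = 4.84;  (δy)² = 0.397
δS = √(5.24) = 2.29
S = 39.5.

39.5 ± 2.29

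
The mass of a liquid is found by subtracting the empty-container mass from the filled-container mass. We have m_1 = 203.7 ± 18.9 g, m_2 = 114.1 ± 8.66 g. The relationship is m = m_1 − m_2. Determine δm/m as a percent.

23.2%

Absolute uncertainties add in quadrature for a linear combination:
  (δm_1)² = 357;  (δm_2)² = 75.0
δm = √(432) = 20.8 g
m = 89.60 g, so δm/m = 20.8/89.60 = 0.232.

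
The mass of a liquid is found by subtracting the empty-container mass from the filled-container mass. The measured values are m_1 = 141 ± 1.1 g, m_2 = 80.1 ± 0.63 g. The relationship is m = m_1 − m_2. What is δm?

m is a linear combination, so absolute uncertainties add in quadrature:
  (δm_1)² = 1.21;  (δm_2)² = 0.397
δm = √(1.61) = 1.27 g

1.27 g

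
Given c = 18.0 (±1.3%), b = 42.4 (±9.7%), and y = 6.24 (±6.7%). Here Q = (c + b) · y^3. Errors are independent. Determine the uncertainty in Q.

Let u = c + b = 60.4. δu = √(δc² + δb²) = √(0.0548 + 16.9) = 4.12, so δu/u = 0.0682.
Q is then a monomial in u, y:
δQ/Q = √((δu/u)² + (3·δy/y)²) = √(0.00465 + 0.0404) = 0.212
Q = 14700, so δQ = 0.212 × 14700 = 3110.

3110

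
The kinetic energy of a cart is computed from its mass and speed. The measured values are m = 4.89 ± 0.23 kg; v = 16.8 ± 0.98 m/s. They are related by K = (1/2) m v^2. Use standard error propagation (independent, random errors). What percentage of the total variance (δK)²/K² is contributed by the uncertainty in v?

86.0%

(δK/K)² = (1·δm/m)² + (2·δv/v)²
  m term: (1×0.0470)² = 0.00221
  v term: (2×0.0583)² = 0.0136
Total = 0.0158. Share from v = 0.0136/0.0158 = 0.860.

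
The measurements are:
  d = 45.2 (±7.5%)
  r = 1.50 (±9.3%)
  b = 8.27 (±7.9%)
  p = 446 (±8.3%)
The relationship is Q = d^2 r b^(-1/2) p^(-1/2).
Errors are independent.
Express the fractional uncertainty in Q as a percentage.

For a monomial Q ∝ d^2, r, b^(-1/2), p^(-1/2), fractional errors add in quadrature:
  (2·δd/d)² = (2×0.0750)² = 0.0225;  (1·δr/r)² = (1×0.0930)² = 0.00865;  (−½·δb/b)² = (-0.5×0.0790)² = 0.00156;  (−½·δp/p)² = (-0.5×0.0830)² = 0.00172
δQ/Q = √(0.0344) = 0.186

18.6%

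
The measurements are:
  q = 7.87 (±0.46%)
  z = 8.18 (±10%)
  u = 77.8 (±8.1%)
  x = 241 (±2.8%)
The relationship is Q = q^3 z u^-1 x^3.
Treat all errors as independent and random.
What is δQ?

1.11e+08

Since Q is a product/quotient, work with relative uncertainties:
  (3·δq/q)² = (3×0.00460)² = 0.000190;  (1·δz/z)² = (1×0.100)² = 0.0100;  (-1·δu/u)² = (-1×0.0810)² = 0.00656;  (3·δx/x)² = (3×0.0280)² = 0.00706
δQ/Q = √(0.0238) = 0.154
Q = 7.17e+08, so δQ = 0.154 × 7.17e+08 = 1.11e+08.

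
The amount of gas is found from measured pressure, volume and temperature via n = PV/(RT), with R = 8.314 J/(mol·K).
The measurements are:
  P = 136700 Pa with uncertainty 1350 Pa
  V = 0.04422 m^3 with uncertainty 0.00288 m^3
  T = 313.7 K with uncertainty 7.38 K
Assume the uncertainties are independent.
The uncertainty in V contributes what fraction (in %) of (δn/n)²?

86.7%

(δn/n)² = (1·δP/P)² + (1·δV/V)² + (-1·δT/T)²
  P term: (1×0.00988)² = 9.75e-05
  V term: (1×0.0651)² = 0.00424
  T term: (-1×0.0235)² = 0.000553
Total = 0.00489. Share from V = 0.00424/0.00489 = 0.867.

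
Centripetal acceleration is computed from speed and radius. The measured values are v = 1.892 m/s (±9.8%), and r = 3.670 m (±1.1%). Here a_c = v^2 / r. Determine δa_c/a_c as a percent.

Since a_c is a product/quotient, work with relative uncertainties:
  (2·δv/v)² = (2×0.0980)² = 0.0384;  (-1·δr/r)² = (-1×0.0110)² = 0.000121
δa_c/a_c = √(0.0385) = 0.196

19.6%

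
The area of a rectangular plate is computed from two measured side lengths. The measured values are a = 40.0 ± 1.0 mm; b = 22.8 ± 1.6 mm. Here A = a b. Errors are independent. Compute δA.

67.9 mm^2

For a monomial A ∝ a, b, fractional errors add in quadrature:
  (1·δa/a)² = (1×0.0250)² = 0.000625;  (1·δb/b)² = (1×0.0702)² = 0.00492
δA/A = √(0.00555) = 0.0745
A = 912 mm^2, so δA = 0.0745 × 912 = 67.9 mm^2.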